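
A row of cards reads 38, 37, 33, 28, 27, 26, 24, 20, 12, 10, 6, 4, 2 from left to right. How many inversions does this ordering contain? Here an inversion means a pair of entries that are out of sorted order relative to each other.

78

Element-by-element contributions:
38: 12
37: 11
33: 10
28: 9
27: 8
26: 7
24: 6
20: 5
12: 4
10: 3
6: 2
4: 1
2: 0
Sum: 12 + 11 + 10 + 9 + 8 + 7 + 6 + 5 + 4 + 3 + 2 + 1 + 0 = 78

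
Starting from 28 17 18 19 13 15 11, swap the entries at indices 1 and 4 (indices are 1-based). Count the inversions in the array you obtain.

There are 16 inversions.

Positions 1 and 4 hold 28 and 19; after swapping, the array is [19, 17, 18, 28, 13, 15, 11].
For each element, count later entries that are smaller:
19: 5
17: 3
18: 3
28: 3
13: 1
15: 1
11: 0
Sum: 5 + 3 + 3 + 3 + 1 + 1 + 0 = 16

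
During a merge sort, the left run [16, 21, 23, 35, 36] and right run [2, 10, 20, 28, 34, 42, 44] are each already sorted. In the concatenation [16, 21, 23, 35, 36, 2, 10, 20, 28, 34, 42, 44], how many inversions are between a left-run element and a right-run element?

For each element r of the right run, count left-run elements greater than r:
r = 2: 16, 21, 23, 35, 36 → 5
r = 10: 16, 21, 23, 35, 36 → 5
r = 20: 21, 23, 35, 36 → 4
r = 28: 35, 36 → 2
r = 34: 35, 36 → 2
r = 42: none → 0
r = 44: none → 0
Cross-inversions: 5 + 5 + 4 + 2 + 2 + 0 + 0 = 18

18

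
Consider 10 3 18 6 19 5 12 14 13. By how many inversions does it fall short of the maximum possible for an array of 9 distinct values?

Maximum inversions for 9 distinct elements is C(9, 2) = 9·8/2 = 36.
Current inversions — for each element, count later smaller elements:
10: 3
3: 0
18: 5
6: 1
19: 4
5: 0
12: 0
14: 1
13: 0
Current total: 3 + 0 + 5 + 1 + 4 + 0 + 0 + 1 + 0 = 14
Shortfall: 36 − 14 = 22

22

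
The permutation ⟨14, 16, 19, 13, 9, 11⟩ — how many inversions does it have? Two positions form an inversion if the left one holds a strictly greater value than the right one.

11 out-of-order pairs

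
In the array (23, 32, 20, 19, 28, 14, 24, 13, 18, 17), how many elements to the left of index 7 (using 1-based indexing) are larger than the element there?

2 such elements

The element at index 7 is 24.
Elements before it: 23, 32, 20, 19, 28, 14
Those larger than 24: 32, 28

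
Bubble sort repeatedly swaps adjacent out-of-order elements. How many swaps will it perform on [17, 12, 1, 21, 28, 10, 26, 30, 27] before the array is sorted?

Each adjacent swap fixes exactly one inversion, so the minimum swap count equals the number of inversions.
Count inversions — for each element, later elements that are smaller:
17: 12, 1, 10 → 3
12: 1, 10 → 2
1: none → 0
21: 10 → 1
28: 10, 26, 27 → 3
10: none → 0
26: none → 0
30: 27 → 1
27: none → 0
Total inversions: 3 + 2 + 0 + 1 + 3 + 0 + 0 + 1 + 0 = 10

10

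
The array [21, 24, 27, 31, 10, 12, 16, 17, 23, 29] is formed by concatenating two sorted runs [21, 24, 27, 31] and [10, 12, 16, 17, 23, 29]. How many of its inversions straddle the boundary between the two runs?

Count, for every r in R, how many entries of L exceed r:
r = 10: 21, 24, 27, 31 → 4
r = 12: 21, 24, 27, 31 → 4
r = 16: 21, 24, 27, 31 → 4
r = 17: 21, 24, 27, 31 → 4
r = 23: 24, 27, 31 → 3
r = 29: 31 → 1
Cross-inversions: 4 + 4 + 4 + 4 + 3 + 1 = 20

There are 20 split inversions.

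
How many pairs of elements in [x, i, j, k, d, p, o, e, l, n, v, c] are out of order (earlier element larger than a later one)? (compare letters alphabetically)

Element-by-element contributions:
x → i, j, k, d, p, o, e, l, n, v, c → 11
i → d, e, c → 3
j → d, e, c → 3
k → d, e, c → 3
d → c → 1
p → o, e, l, n, c → 5
o → e, l, n, c → 4
e → c → 1
l → c → 1
n → c → 1
v → c → 1
c → none → 0
Sum: 11 + 3 + 3 + 3 + 1 + 5 + 4 + 1 + 1 + 1 + 1 + 0 = 34

34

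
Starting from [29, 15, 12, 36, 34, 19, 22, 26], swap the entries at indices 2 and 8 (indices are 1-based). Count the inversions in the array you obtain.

18 inversions

Positions 2 and 8 hold 15 and 26; after swapping, the array is [29, 26, 12, 36, 34, 19, 22, 15].
Sweep left to right; for each value list the smaller values that follow it:
29: 5
26: 4
12: 0
36: 4
34: 3
19: 1
22: 1
15: 0
Sum: 5 + 4 + 0 + 4 + 3 + 1 + 1 + 0 = 18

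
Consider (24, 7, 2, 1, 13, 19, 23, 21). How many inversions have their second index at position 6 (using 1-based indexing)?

The element at index 6 is 19.
Elements before it: 24, 7, 2, 1, 13
Those larger than 19: 24

1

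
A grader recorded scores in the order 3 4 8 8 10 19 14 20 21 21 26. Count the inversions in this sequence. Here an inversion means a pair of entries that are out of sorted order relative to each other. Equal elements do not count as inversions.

Element-by-element contributions:
3 → none → 0
4 → none → 0
8 → none → 0
8 → none → 0
10 → none → 0
19 → 14 → 1
14 → none → 0
20 → none → 0
21 → none → 0
21 → none → 0
26 → none → 0
Sum: 0 + 0 + 0 + 0 + 0 + 1 + 0 + 0 + 0 + 0 + 0 = 1

1 inversion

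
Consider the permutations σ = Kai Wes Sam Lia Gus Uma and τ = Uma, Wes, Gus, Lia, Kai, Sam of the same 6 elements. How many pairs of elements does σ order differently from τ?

11

Assign each item its position (1..6) in the first ordering, then rewrite the second ordering as that position sequence:
positions: Kai→1, Wes→2, Sam→3, Lia→4, Gus→5, Uma→6
second ordering as positions: [6, 2, 5, 4, 1, 3]
Discordant pairs = inversions in this position sequence.
6: 2, 5, 4, 1, 3 → 5
2: 1 → 1
5: 4, 1, 3 → 3
4: 1, 3 → 2
1: 0
3: 0
Total: 5 + 1 + 3 + 2 + 0 + 0 = 11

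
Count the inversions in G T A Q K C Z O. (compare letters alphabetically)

12 inversions

Count, for each position, how many later elements it exceeds:
G → A, C → 2
T → A, Q, K, C, O → 5
A → none → 0
Q → K, C, O → 3
K → C → 1
C → none → 0
Z → O → 1
O → none → 0
Sum: 2 + 5 + 0 + 3 + 1 + 0 + 1 + 0 = 12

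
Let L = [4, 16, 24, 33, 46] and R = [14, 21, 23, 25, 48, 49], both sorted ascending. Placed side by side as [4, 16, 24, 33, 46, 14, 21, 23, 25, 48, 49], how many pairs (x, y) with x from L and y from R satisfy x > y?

12 split inversions

Count, for every r in R, how many entries of L exceed r:
r = 14: 16, 24, 33, 46 → 4
r = 21: 24, 33, 46 → 3
r = 23: 24, 33, 46 → 3
r = 25: 33, 46 → 2
r = 48: none → 0
r = 49: none → 0
Cross-inversions: 4 + 3 + 3 + 2 + 0 + 0 = 12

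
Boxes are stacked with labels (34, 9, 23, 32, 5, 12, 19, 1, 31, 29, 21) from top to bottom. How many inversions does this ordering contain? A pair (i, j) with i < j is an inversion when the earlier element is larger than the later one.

30

Sweep left to right; for each value list the smaller values that follow it:
34 → 9, 23, 32, 5, 12, 19, 1, 31, 29, 21 → 10
9 → 5, 1 → 2
23 → 5, 12, 19, 1, 21 → 5
32 → 5, 12, 19, 1, 31, 29, 21 → 7
5 → 1 → 1
12 → 1 → 1
19 → 1 → 1
1 → none → 0
31 → 29, 21 → 2
29 → 21 → 1
21 → none → 0
Sum: 10 + 2 + 5 + 7 + 1 + 1 + 1 + 0 + 2 + 1 + 0 = 30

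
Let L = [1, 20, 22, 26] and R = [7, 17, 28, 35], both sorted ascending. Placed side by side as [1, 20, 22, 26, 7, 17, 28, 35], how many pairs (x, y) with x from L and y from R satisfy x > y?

Cross-inversions: 6

Take each right-half value and tally the left-half values above it:
r = 7: 20, 22, 26 → 3
r = 17: 20, 22, 26 → 3
r = 28: none → 0
r = 35: none → 0
Cross-inversions: 3 + 3 + 0 + 0 = 6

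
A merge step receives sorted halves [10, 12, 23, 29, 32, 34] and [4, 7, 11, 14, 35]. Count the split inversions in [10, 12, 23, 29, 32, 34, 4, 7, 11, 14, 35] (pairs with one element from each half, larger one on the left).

There are 21 split inversions.

Count, for every r in R, how many entries of L exceed r:
r = 4: 10, 12, 23, 29, 32, 34 → 6
r = 7: 10, 12, 23, 29, 32, 34 → 6
r = 11: 12, 23, 29, 32, 34 → 5
r = 14: 23, 29, 32, 34 → 4
r = 35: none → 0
Cross-inversions: 6 + 6 + 5 + 4 + 0 = 21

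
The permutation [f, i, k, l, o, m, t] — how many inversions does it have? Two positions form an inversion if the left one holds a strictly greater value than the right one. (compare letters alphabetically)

Count, for each position, how many later elements it exceeds:
f: 0
i: 0
k: 0
l: 0
o: 1
m: 0
t: 0
Sum: 0 + 0 + 0 + 0 + 1 + 0 + 0 = 1

1 inversion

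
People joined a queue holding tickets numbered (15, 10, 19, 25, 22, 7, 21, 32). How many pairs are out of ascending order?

9 out-of-order pairs

For each element, count later entries that are smaller:
15 → 10, 7 → 2
10 → 7 → 1
19 → 7 → 1
25 → 22, 7, 21 → 3
22 → 7, 21 → 2
7 → none → 0
21 → none → 0
32 → none → 0
Sum: 2 + 1 + 1 + 3 + 2 + 0 + 0 + 0 = 9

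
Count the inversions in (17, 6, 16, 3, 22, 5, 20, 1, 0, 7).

Count, for each position, how many later elements it exceeds:
17: 7
6: 4
16: 5
3: 2
22: 5
5: 2
20: 3
1: 1
0: 0
7: 0
Sum: 7 + 4 + 5 + 2 + 5 + 2 + 3 + 1 + 0 + 0 = 29

29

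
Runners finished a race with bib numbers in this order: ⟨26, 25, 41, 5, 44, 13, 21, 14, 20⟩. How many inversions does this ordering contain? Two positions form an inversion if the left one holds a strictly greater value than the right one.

22

Count, for each position, how many later elements it exceeds:
26 → 25, 5, 13, 21, 14, 20 → 6
25 → 5, 13, 21, 14, 20 → 5
41 → 5, 13, 21, 14, 20 → 5
5 → none → 0
44 → 13, 21, 14, 20 → 4
13 → none → 0
21 → 14, 20 → 2
14 → none → 0
20 → none → 0
Sum: 6 + 5 + 5 + 0 + 4 + 0 + 2 + 0 + 0 = 22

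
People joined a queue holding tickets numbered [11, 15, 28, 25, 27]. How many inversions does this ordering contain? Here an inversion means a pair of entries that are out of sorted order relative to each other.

2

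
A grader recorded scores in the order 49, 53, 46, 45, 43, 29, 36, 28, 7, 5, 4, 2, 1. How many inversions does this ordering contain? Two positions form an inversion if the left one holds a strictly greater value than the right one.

76

For each element, count later entries that are smaller:
49: 11
53: 11
46: 10
45: 9
43: 8
29: 6
36: 6
28: 5
7: 4
5: 3
4: 2
2: 1
1: 0
Sum: 11 + 11 + 10 + 9 + 8 + 6 + 6 + 5 + 4 + 3 + 2 + 1 + 0 = 76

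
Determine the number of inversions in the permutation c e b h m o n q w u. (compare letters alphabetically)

4 inversions

For each element, count later entries that are smaller:
c → b → 1
e → b → 1
b → none → 0
h → none → 0
m → none → 0
o → n → 1
n → none → 0
q → none → 0
w → u → 1
u → none → 0
Sum: 1 + 1 + 0 + 0 + 0 + 1 + 0 + 0 + 1 + 0 = 4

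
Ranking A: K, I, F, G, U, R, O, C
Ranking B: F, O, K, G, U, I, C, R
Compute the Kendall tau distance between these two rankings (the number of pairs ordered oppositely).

10 discordant pairs

Assign each item its position (1..8) in the first ordering, then rewrite the second ordering as that position sequence:
positions: K→1, I→2, F→3, G→4, U→5, R→6, O→7, C→8
second ordering as positions: [3, 7, 1, 4, 5, 2, 8, 6]
Discordant pairs = inversions in this position sequence.
3: 1, 2 → 2
7: 1, 4, 5, 2, 6 → 5
1: 0
4: 2 → 1
5: 2 → 1
2: 0
8: 6 → 1
6: 0
Total: 2 + 5 + 0 + 1 + 1 + 0 + 1 + 0 = 10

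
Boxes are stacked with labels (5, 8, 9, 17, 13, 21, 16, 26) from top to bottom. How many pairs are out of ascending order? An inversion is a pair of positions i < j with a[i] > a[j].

Sweep left to right; for each value list the smaller values that follow it:
5 → none → 0
8 → none → 0
9 → none → 0
17 → 13, 16 → 2
13 → none → 0
21 → 16 → 1
16 → none → 0
26 → none → 0
Sum: 0 + 0 + 0 + 2 + 0 + 1 + 0 + 0 = 3

There are 3 out-of-order pairs.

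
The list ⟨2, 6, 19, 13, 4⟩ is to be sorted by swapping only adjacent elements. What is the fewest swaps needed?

Minimum adjacent swaps = number of inversions (each swap of adjacent out-of-order elements removes one inversion and no swap can remove more).
Count inversions — for each element, later elements that are smaller:
2: none → 0
6: 4 → 1
19: 13, 4 → 2
13: 4 → 1
4: none → 0
Total inversions: 0 + 1 + 2 + 1 + 0 = 4

4 swaps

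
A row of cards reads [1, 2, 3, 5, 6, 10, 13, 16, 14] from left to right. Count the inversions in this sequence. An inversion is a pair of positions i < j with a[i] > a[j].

Count, for each position, how many later elements it exceeds:
1 → none → 0
2 → none → 0
3 → none → 0
5 → none → 0
6 → none → 0
10 → none → 0
13 → none → 0
16 → 14 → 1
14 → none → 0
Sum: 0 + 0 + 0 + 0 + 0 + 0 + 0 + 1 + 0 = 1

Inversions: 1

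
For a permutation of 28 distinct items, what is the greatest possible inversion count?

Inversions: 378

A reversed (strictly descending) arrangement makes every pair an inversion, giving C(28, 2) inversions.
C(28, 2) = 28·27/2 = 378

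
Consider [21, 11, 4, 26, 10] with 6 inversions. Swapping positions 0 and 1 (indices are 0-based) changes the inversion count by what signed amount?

-1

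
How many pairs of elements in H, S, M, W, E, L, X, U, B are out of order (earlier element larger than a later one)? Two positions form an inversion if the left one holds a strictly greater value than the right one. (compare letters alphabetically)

Count, for each position, how many later elements it exceeds:
H → E, B → 2
S → M, E, L, B → 4
M → E, L, B → 3
W → E, L, U, B → 4
E → B → 1
L → B → 1
X → U, B → 2
U → B → 1
B → none → 0
Sum: 2 + 4 + 3 + 4 + 1 + 1 + 2 + 1 + 0 = 18

18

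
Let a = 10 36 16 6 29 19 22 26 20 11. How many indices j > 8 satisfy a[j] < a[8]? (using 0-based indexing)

1 such element

The element at index 8 is 20.
Elements after it: 11
Those smaller than 20: 11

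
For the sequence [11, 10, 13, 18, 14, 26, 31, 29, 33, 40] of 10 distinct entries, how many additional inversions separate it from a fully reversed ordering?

Maximum inversions for 10 distinct elements is C(10, 2) = 10·9/2 = 45.
Current inversions — for each element, count later smaller elements:
11: 1
10: 0
13: 0
18: 1
14: 0
26: 0
31: 1
29: 0
33: 0
40: 0
Current total: 1 + 0 + 0 + 1 + 0 + 0 + 1 + 0 + 0 + 0 = 3
Shortfall: 45 − 3 = 42

42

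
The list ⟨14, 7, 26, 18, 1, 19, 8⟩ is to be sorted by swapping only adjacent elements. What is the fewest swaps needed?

11

Each adjacent swap fixes exactly one inversion, so the minimum swap count equals the number of inversions.
Count inversions — for each element, later elements that are smaller:
14: 7, 1, 8 → 3
7: 1 → 1
26: 18, 1, 19, 8 → 4
18: 1, 8 → 2
1: none → 0
19: 8 → 1
8: none → 0
Total inversions: 3 + 1 + 4 + 2 + 0 + 1 + 0 = 11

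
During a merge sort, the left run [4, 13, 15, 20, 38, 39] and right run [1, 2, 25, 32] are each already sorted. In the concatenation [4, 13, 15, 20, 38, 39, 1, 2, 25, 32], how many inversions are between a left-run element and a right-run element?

16

Count, for every r in R, how many entries of L exceed r:
r = 1: 4, 13, 15, 20, 38, 39 → 6
r = 2: 4, 13, 15, 20, 38, 39 → 6
r = 25: 38, 39 → 2
r = 32: 38, 39 → 2
Cross-inversions: 6 + 6 + 2 + 2 = 16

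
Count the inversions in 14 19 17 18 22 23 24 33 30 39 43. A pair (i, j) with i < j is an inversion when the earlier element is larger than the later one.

3 inversions

Sweep left to right; for each value list the smaller values that follow it:
14: 0
19: 2
17: 0
18: 0
22: 0
23: 0
24: 0
33: 1
30: 0
39: 0
43: 0
Sum: 0 + 2 + 0 + 0 + 0 + 0 + 0 + 1 + 0 + 0 + 0 = 3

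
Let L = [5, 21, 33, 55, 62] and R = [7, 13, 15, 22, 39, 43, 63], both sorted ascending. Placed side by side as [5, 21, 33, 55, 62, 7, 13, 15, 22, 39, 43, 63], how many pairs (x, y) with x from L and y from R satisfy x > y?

19

For each element r of the right run, count left-run elements greater than r:
r = 7: 21, 33, 55, 62 → 4
r = 13: 21, 33, 55, 62 → 4
r = 15: 21, 33, 55, 62 → 4
r = 22: 33, 55, 62 → 3
r = 39: 55, 62 → 2
r = 43: 55, 62 → 2
r = 63: none → 0
Cross-inversions: 4 + 4 + 4 + 3 + 2 + 2 + 0 = 19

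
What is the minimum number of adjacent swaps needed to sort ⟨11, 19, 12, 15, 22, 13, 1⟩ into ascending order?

Each adjacent swap fixes exactly one inversion, so the minimum swap count equals the number of inversions.
Count inversions — for each element, later elements that are smaller:
11: 1 → 1
19: 12, 15, 13, 1 → 4
12: 1 → 1
15: 13, 1 → 2
22: 13, 1 → 2
13: 1 → 1
1: none → 0
Total inversions: 1 + 4 + 1 + 2 + 2 + 1 + 0 = 11

There are 11 adjacent swaps.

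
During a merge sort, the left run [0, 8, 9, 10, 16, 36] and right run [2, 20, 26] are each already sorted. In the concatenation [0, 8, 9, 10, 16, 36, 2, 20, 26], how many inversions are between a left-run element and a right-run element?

For each element r of the right run, count left-run elements greater than r:
r = 2: 8, 9, 10, 16, 36 → 5
r = 20: 36 → 1
r = 26: 36 → 1
Cross-inversions: 5 + 1 + 1 = 7

7 split inversions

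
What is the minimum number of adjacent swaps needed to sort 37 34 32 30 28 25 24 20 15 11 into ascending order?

Each adjacent swap fixes exactly one inversion, so the minimum swap count equals the number of inversions.
Count inversions — for each element, later elements that are smaller:
37: 34, 32, 30, 28, 25, 24, 20, 15, 11 → 9
34: 32, 30, 28, 25, 24, 20, 15, 11 → 8
32: 30, 28, 25, 24, 20, 15, 11 → 7
30: 28, 25, 24, 20, 15, 11 → 6
28: 25, 24, 20, 15, 11 → 5
25: 24, 20, 15, 11 → 4
24: 20, 15, 11 → 3
20: 15, 11 → 2
15: 11 → 1
11: none → 0
Total inversions: 9 + 8 + 7 + 6 + 5 + 4 + 3 + 2 + 1 + 0 = 45

45 adjacent swaps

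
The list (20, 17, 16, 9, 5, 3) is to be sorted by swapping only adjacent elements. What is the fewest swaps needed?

Minimum adjacent swaps = number of inversions (each swap of adjacent out-of-order elements removes one inversion and no swap can remove more).
Count inversions — for each element, later elements that are smaller:
20: 17, 16, 9, 5, 3 → 5
17: 16, 9, 5, 3 → 4
16: 9, 5, 3 → 3
9: 5, 3 → 2
5: 3 → 1
3: none → 0
Total inversions: 5 + 4 + 3 + 2 + 1 + 0 = 15

15 swaps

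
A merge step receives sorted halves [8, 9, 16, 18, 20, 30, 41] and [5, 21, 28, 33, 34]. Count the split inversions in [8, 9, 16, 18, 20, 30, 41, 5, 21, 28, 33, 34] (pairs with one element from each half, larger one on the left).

For each element r of the right run, count left-run elements greater than r:
r = 5: 8, 9, 16, 18, 20, 30, 41 → 7
r = 21: 30, 41 → 2
r = 28: 30, 41 → 2
r = 33: 41 → 1
r = 34: 41 → 1
Cross-inversions: 7 + 2 + 2 + 1 + 1 = 13

13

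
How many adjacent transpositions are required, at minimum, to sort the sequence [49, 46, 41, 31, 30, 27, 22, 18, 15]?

36 adjacent swaps

Minimum adjacent swaps = number of inversions (each swap of adjacent out-of-order elements removes one inversion and no swap can remove more).
Count inversions — for each element, later elements that are smaller:
49: 46, 41, 31, 30, 27, 22, 18, 15 → 8
46: 41, 31, 30, 27, 22, 18, 15 → 7
41: 31, 30, 27, 22, 18, 15 → 6
31: 30, 27, 22, 18, 15 → 5
30: 27, 22, 18, 15 → 4
27: 22, 18, 15 → 3
22: 18, 15 → 2
18: 15 → 1
15: none → 0
Total inversions: 8 + 7 + 6 + 5 + 4 + 3 + 2 + 1 + 0 = 36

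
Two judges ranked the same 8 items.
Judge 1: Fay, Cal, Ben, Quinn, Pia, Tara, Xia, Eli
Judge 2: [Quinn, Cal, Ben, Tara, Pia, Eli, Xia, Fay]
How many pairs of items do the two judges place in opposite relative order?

Assign each item its position (1..8) in the first ordering, then rewrite the second ordering as that position sequence:
positions: Fay→1, Cal→2, Ben→3, Quinn→4, Pia→5, Tara→6, Xia→7, Eli→8
second ordering as positions: [4, 2, 3, 6, 5, 8, 7, 1]
Discordant pairs = inversions in this position sequence.
4: 2, 3, 1 → 3
2: 1 → 1
3: 1 → 1
6: 5, 1 → 2
5: 1 → 1
8: 7, 1 → 2
7: 1 → 1
1: 0
Total: 3 + 1 + 1 + 2 + 1 + 2 + 1 + 0 = 11

11 discordant pairs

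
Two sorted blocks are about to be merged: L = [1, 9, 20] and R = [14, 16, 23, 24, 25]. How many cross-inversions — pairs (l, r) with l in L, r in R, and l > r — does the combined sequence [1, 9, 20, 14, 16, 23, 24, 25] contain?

2 split inversions

For each element r of the right run, count left-run elements greater than r:
r = 14: 20 → 1
r = 16: 20 → 1
r = 23: none → 0
r = 24: none → 0
r = 25: none → 0
Cross-inversions: 1 + 1 + 0 + 0 + 0 = 2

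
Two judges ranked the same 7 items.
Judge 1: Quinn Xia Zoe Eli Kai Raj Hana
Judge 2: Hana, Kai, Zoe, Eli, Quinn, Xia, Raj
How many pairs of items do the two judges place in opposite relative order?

Assign each item its position (1..7) in the first ordering, then rewrite the second ordering as that position sequence:
positions: Quinn→1, Xia→2, Zoe→3, Eli→4, Kai→5, Raj→6, Hana→7
second ordering as positions: [7, 5, 3, 4, 1, 2, 6]
Discordant pairs = inversions in this position sequence.
7: 5, 3, 4, 1, 2, 6 → 6
5: 3, 4, 1, 2 → 4
3: 1, 2 → 2
4: 1, 2 → 2
1: 0
2: 0
6: 0
Total: 6 + 4 + 2 + 2 + 0 + 0 + 0 = 14

14 discordant pairs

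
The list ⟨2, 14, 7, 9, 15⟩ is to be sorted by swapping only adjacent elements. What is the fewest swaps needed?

Each adjacent swap fixes exactly one inversion, so the minimum swap count equals the number of inversions.
Count inversions — for each element, later elements that are smaller:
2: none → 0
14: 7, 9 → 2
7: none → 0
9: none → 0
15: none → 0
Total inversions: 0 + 2 + 0 + 0 + 0 = 2

2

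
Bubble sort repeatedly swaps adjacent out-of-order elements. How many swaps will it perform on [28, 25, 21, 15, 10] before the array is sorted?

The minimum number of adjacent swaps to sort an array equals its inversion count, since every such swap removes exactly one inversion.
Count inversions — for each element, later elements that are smaller:
28: 25, 21, 15, 10 → 4
25: 21, 15, 10 → 3
21: 15, 10 → 2
15: 10 → 1
10: none → 0
Total inversions: 4 + 3 + 2 + 1 + 0 = 10

10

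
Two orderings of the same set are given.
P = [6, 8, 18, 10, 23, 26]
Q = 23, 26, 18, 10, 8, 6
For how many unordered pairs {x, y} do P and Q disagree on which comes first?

Disagreeing pairs: 13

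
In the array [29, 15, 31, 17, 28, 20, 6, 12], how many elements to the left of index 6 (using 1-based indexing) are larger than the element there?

3

The element at index 6 is 20.
Elements before it: 29, 15, 31, 17, 28
Those larger than 20: 29, 31, 28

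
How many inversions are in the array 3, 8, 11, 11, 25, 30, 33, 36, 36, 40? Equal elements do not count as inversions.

Sweep left to right; for each value list the smaller values that follow it:
3: 0
8: 0
11: 0
11: 0
25: 0
30: 0
33: 0
36: 0
36: 0
40: 0
Sum: 0 + 0 + 0 + 0 + 0 + 0 + 0 + 0 + 0 + 0 = 0

There are 0 inversions.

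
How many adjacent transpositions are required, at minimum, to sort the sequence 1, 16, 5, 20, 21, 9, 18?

Minimum adjacent swaps = number of inversions (each swap of adjacent out-of-order elements removes one inversion and no swap can remove more).
Count inversions — for each element, later elements that are smaller:
1: none → 0
16: 5, 9 → 2
5: none → 0
20: 9, 18 → 2
21: 9, 18 → 2
9: none → 0
18: none → 0
Total inversions: 0 + 2 + 0 + 2 + 2 + 0 + 0 = 6

6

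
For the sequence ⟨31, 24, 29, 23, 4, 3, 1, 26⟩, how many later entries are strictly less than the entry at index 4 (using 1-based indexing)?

3 such elements

The element at index 4 is 23.
Elements after it: 4, 3, 1, 26
Those smaller than 23: 4, 3, 1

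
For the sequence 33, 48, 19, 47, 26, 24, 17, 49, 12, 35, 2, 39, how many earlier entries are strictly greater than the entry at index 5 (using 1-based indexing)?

3

The element at index 5 is 26.
Elements before it: 33, 48, 19, 47
Those larger than 26: 33, 48, 47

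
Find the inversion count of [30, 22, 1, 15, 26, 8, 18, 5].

Sweep left to right; for each value list the smaller values that follow it:
30 → 22, 1, 15, 26, 8, 18, 5 → 7
22 → 1, 15, 8, 18, 5 → 5
1 → none → 0
15 → 8, 5 → 2
26 → 8, 18, 5 → 3
8 → 5 → 1
18 → 5 → 1
5 → none → 0
Sum: 7 + 5 + 0 + 2 + 3 + 1 + 1 + 0 = 19

19 inversions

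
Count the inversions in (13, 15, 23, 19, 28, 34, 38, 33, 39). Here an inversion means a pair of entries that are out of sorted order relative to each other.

3 inversions

Count, for each position, how many later elements it exceeds:
13: 0
15: 0
23: 1
19: 0
28: 0
34: 1
38: 1
33: 0
39: 0
Sum: 0 + 0 + 1 + 0 + 0 + 1 + 1 + 0 + 0 = 3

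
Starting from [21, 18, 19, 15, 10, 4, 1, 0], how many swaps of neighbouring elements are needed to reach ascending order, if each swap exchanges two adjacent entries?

The minimum number of adjacent swaps to sort an array equals its inversion count, since every such swap removes exactly one inversion.
Count inversions — for each element, later elements that are smaller:
21: 18, 19, 15, 10, 4, 1, 0 → 7
18: 15, 10, 4, 1, 0 → 5
19: 15, 10, 4, 1, 0 → 5
15: 10, 4, 1, 0 → 4
10: 4, 1, 0 → 3
4: 1, 0 → 2
1: 0 → 1
0: none → 0
Total inversions: 7 + 5 + 5 + 4 + 3 + 2 + 1 + 0 = 27

27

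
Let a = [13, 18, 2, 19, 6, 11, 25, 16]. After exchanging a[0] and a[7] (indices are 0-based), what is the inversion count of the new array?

Positions 0 and 7 hold 13 and 16; after swapping, the array is [16, 18, 2, 19, 6, 11, 25, 13].
For each element, count later entries that are smaller:
16: 4
18: 4
2: 0
19: 3
6: 0
11: 0
25: 1
13: 0
Sum: 4 + 4 + 0 + 3 + 0 + 0 + 1 + 0 = 12

12 inversions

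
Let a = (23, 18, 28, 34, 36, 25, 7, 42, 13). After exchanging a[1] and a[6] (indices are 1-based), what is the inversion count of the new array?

Positions 1 and 6 hold 23 and 25; after swapping, the array is [25, 18, 28, 34, 36, 23, 7, 42, 13].
Sweep left to right; for each value list the smaller values that follow it:
25 → 18, 23, 7, 13 → 4
18 → 7, 13 → 2
28 → 23, 7, 13 → 3
34 → 23, 7, 13 → 3
36 → 23, 7, 13 → 3
23 → 7, 13 → 2
7 → none → 0
42 → 13 → 1
13 → none → 0
Sum: 4 + 2 + 3 + 3 + 3 + 2 + 0 + 1 + 0 = 18

18 inversions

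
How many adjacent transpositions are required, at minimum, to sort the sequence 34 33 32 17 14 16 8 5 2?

35

The minimum number of adjacent swaps to sort an array equals its inversion count, since every such swap removes exactly one inversion.
Count inversions — for each element, later elements that are smaller:
34: 33, 32, 17, 14, 16, 8, 5, 2 → 8
33: 32, 17, 14, 16, 8, 5, 2 → 7
32: 17, 14, 16, 8, 5, 2 → 6
17: 14, 16, 8, 5, 2 → 5
14: 8, 5, 2 → 3
16: 8, 5, 2 → 3
8: 5, 2 → 2
5: 2 → 1
2: none → 0
Total inversions: 8 + 7 + 6 + 5 + 3 + 3 + 2 + 1 + 0 = 35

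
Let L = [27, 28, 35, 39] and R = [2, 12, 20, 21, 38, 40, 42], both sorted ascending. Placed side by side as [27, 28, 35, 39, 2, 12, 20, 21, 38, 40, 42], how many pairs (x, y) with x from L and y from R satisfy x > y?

17 split inversions

For each element r of the right run, count left-run elements greater than r:
r = 2: 27, 28, 35, 39 → 4
r = 12: 27, 28, 35, 39 → 4
r = 20: 27, 28, 35, 39 → 4
r = 21: 27, 28, 35, 39 → 4
r = 38: 39 → 1
r = 40: none → 0
r = 42: none → 0
Cross-inversions: 4 + 4 + 4 + 4 + 1 + 0 + 0 = 17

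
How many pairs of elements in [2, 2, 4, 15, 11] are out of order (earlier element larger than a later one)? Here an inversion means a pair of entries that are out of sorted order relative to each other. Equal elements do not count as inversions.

1

Sweep left to right; for each value list the smaller values that follow it:
2: 0
2: 0
4: 0
15: 1
11: 0
Sum: 0 + 0 + 0 + 1 + 0 = 1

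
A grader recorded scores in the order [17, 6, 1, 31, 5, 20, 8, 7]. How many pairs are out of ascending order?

Count, for each position, how many later elements it exceeds:
17 → 6, 1, 5, 8, 7 → 5
6 → 1, 5 → 2
1 → none → 0
31 → 5, 20, 8, 7 → 4
5 → none → 0
20 → 8, 7 → 2
8 → 7 → 1
7 → none → 0
Sum: 5 + 2 + 0 + 4 + 0 + 2 + 1 + 0 = 14

14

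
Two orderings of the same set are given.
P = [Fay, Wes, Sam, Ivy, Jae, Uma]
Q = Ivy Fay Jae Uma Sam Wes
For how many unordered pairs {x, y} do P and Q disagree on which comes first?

8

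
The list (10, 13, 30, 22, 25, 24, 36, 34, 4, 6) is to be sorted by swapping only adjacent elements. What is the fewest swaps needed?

Minimum adjacent swaps = number of inversions (each swap of adjacent out-of-order elements removes one inversion and no swap can remove more).
Count inversions — for each element, later elements that are smaller:
10: 4, 6 → 2
13: 4, 6 → 2
30: 22, 25, 24, 4, 6 → 5
22: 4, 6 → 2
25: 24, 4, 6 → 3
24: 4, 6 → 2
36: 34, 4, 6 → 3
34: 4, 6 → 2
4: none → 0
6: none → 0
Total inversions: 2 + 2 + 5 + 2 + 3 + 2 + 3 + 2 + 0 + 0 = 21

21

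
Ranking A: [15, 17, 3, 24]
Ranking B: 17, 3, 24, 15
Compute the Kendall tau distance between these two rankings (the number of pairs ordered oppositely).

3 discordant pairs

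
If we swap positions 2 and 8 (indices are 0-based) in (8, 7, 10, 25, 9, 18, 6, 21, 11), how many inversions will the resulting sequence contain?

15

Positions 2 and 8 hold 10 and 11; after swapping, the array is [8, 7, 11, 25, 9, 18, 6, 21, 10].
Count, for each position, how many later elements it exceeds:
8 → 7, 6 → 2
7 → 6 → 1
11 → 9, 6, 10 → 3
25 → 9, 18, 6, 21, 10 → 5
9 → 6 → 1
18 → 6, 10 → 2
6 → none → 0
21 → 10 → 1
10 → none → 0
Sum: 2 + 1 + 3 + 5 + 1 + 2 + 0 + 1 + 0 = 15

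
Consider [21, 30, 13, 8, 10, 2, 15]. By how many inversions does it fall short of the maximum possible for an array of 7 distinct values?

6

Maximum inversions for 7 distinct elements is C(7, 2) = 7·6/2 = 21.
Current inversions — for each element, count later smaller elements:
21: 5
30: 5
13: 3
8: 1
10: 1
2: 0
15: 0
Current total: 5 + 5 + 3 + 1 + 1 + 0 + 0 = 15
Shortfall: 21 − 15 = 6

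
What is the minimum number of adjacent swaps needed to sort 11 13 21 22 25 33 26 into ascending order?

Minimum adjacent swaps = number of inversions (each swap of adjacent out-of-order elements removes one inversion and no swap can remove more).
Count inversions — for each element, later elements that are smaller:
11: none → 0
13: none → 0
21: none → 0
22: none → 0
25: none → 0
33: 26 → 1
26: none → 0
Total inversions: 0 + 0 + 0 + 0 + 0 + 1 + 0 = 1

1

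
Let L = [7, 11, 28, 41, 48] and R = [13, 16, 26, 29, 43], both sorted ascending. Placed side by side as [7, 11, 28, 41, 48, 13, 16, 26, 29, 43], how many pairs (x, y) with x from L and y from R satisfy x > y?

12 split inversions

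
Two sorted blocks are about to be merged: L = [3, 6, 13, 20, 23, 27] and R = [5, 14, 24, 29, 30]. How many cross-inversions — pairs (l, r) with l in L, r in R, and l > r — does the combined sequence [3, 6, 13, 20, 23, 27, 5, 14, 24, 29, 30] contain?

9 split inversions

Count, for every r in R, how many entries of L exceed r:
r = 5: 6, 13, 20, 23, 27 → 5
r = 14: 20, 23, 27 → 3
r = 24: 27 → 1
r = 29: none → 0
r = 30: none → 0
Cross-inversions: 5 + 3 + 1 + 0 + 0 = 9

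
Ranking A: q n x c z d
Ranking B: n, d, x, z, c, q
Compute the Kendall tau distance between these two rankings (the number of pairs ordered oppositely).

9

Assign each item its position (1..6) in the first ordering, then rewrite the second ordering as that position sequence:
positions: q→1, n→2, x→3, c→4, z→5, d→6
second ordering as positions: [2, 6, 3, 5, 4, 1]
Discordant pairs = inversions in this position sequence.
2: 1 → 1
6: 3, 5, 4, 1 → 4
3: 1 → 1
5: 4, 1 → 2
4: 1 → 1
1: 0
Total: 1 + 4 + 1 + 2 + 1 + 0 = 9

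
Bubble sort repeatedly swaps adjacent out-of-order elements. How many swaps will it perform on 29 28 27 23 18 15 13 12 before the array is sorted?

28

The minimum number of adjacent swaps to sort an array equals its inversion count, since every such swap removes exactly one inversion.
Count inversions — for each element, later elements that are smaller:
29: 28, 27, 23, 18, 15, 13, 12 → 7
28: 27, 23, 18, 15, 13, 12 → 6
27: 23, 18, 15, 13, 12 → 5
23: 18, 15, 13, 12 → 4
18: 15, 13, 12 → 3
15: 13, 12 → 2
13: 12 → 1
12: none → 0
Total inversions: 7 + 6 + 5 + 4 + 3 + 2 + 1 + 0 = 28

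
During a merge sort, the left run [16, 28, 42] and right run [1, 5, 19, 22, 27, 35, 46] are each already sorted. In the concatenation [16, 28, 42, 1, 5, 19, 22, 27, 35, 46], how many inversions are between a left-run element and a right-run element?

13 cross-inversions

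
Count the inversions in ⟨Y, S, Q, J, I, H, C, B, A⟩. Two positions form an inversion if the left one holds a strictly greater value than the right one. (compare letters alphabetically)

36 out-of-order pairs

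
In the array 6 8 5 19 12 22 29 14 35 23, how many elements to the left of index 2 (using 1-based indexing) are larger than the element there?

The element at index 2 is 8.
Elements before it: 6
None of them are larger than 8.

0 such elements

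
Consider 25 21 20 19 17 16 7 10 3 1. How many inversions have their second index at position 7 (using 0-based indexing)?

The element at index 7 is 10.
Elements before it: 25, 21, 20, 19, 17, 16, 7
Those larger than 10: 25, 21, 20, 19, 17, 16

6 such elements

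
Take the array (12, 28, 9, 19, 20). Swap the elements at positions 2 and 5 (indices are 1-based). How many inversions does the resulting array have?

Positions 2 and 5 hold 28 and 20; after swapping, the array is [12, 20, 9, 19, 28].
Count, for each position, how many later elements it exceeds:
12 → 9 → 1
20 → 9, 19 → 2
9 → none → 0
19 → none → 0
28 → none → 0
Sum: 1 + 2 + 0 + 0 + 0 = 3

Inversions: 3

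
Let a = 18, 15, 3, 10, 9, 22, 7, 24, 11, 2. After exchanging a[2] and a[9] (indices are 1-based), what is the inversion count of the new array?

25

Positions 2 and 9 hold 15 and 11; after swapping, the array is [18, 11, 3, 10, 9, 22, 7, 24, 15, 2].
Sweep left to right; for each value list the smaller values that follow it:
18 → 11, 3, 10, 9, 7, 15, 2 → 7
11 → 3, 10, 9, 7, 2 → 5
3 → 2 → 1
10 → 9, 7, 2 → 3
9 → 7, 2 → 2
22 → 7, 15, 2 → 3
7 → 2 → 1
24 → 15, 2 → 2
15 → 2 → 1
2 → none → 0
Sum: 7 + 5 + 1 + 3 + 2 + 3 + 1 + 2 + 1 + 0 = 25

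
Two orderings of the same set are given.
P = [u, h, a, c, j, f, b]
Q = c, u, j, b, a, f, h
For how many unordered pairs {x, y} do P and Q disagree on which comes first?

Disagreeing pairs: 10

Assign each item its position (1..7) in the first ordering, then rewrite the second ordering as that position sequence:
positions: u→1, h→2, a→3, c→4, j→5, f→6, b→7
second ordering as positions: [4, 1, 5, 7, 3, 6, 2]
Discordant pairs = inversions in this position sequence.
4: 1, 3, 2 → 3
1: 0
5: 3, 2 → 2
7: 3, 6, 2 → 3
3: 2 → 1
6: 2 → 1
2: 0
Total: 3 + 0 + 2 + 3 + 1 + 1 + 0 = 10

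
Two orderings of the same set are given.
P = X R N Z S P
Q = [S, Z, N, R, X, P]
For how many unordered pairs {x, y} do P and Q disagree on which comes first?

Assign each item its position (1..6) in the first ordering, then rewrite the second ordering as that position sequence:
positions: X→1, R→2, N→3, Z→4, S→5, P→6
second ordering as positions: [5, 4, 3, 2, 1, 6]
Discordant pairs = inversions in this position sequence.
5: 4, 3, 2, 1 → 4
4: 3, 2, 1 → 3
3: 2, 1 → 2
2: 1 → 1
1: 0
6: 0
Total: 4 + 3 + 2 + 1 + 0 + 0 = 10

10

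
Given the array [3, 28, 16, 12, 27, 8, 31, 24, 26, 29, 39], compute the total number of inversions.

Count, for each position, how many later elements it exceeds:
3: 0
28: 6
16: 2
12: 1
27: 3
8: 0
31: 3
24: 0
26: 0
29: 0
39: 0
Sum: 0 + 6 + 2 + 1 + 3 + 0 + 3 + 0 + 0 + 0 + 0 = 15

15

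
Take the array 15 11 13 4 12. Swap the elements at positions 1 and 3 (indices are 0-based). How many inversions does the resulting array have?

Positions 1 and 3 hold 11 and 4; after swapping, the array is [15, 4, 13, 11, 12].
Sweep left to right; for each value list the smaller values that follow it:
15 → 4, 13, 11, 12 → 4
4 → none → 0
13 → 11, 12 → 2
11 → none → 0
12 → none → 0
Sum: 4 + 0 + 2 + 0 + 0 = 6

6 inversions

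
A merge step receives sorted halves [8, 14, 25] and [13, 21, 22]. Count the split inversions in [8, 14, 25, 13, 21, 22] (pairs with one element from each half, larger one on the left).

For each element r of the right run, count left-run elements greater than r:
r = 13: 14, 25 → 2
r = 21: 25 → 1
r = 22: 25 → 1
Cross-inversions: 2 + 1 + 1 = 4

4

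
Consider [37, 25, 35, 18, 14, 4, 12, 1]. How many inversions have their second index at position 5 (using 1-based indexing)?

4 such elements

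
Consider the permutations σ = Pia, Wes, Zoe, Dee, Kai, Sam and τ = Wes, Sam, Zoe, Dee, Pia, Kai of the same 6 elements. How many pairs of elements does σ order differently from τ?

7 discordant pairs

Assign each item its position (1..6) in the first ordering, then rewrite the second ordering as that position sequence:
positions: Pia→1, Wes→2, Zoe→3, Dee→4, Kai→5, Sam→6
second ordering as positions: [2, 6, 3, 4, 1, 5]
Discordant pairs = inversions in this position sequence.
2: 1 → 1
6: 3, 4, 1, 5 → 4
3: 1 → 1
4: 1 → 1
1: 0
5: 0
Total: 1 + 4 + 1 + 1 + 0 + 0 = 7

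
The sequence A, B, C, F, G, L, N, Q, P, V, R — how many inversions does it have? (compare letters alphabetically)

2

Element-by-element contributions:
A: 0
B: 0
C: 0
F: 0
G: 0
L: 0
N: 0
Q: 1
P: 0
V: 1
R: 0
Sum: 0 + 0 + 0 + 0 + 0 + 0 + 0 + 1 + 0 + 1 + 0 = 2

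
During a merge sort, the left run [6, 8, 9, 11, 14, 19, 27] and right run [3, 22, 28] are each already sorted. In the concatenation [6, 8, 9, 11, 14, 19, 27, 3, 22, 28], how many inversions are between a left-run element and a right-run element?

Count, for every r in R, how many entries of L exceed r:
r = 3: 6, 8, 9, 11, 14, 19, 27 → 7
r = 22: 27 → 1
r = 28: none → 0
Cross-inversions: 7 + 1 + 0 = 8

8 split inversions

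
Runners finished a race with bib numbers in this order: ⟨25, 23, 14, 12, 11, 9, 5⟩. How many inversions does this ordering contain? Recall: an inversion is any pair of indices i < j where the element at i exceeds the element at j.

Element-by-element contributions:
25 → 23, 14, 12, 11, 9, 5 → 6
23 → 14, 12, 11, 9, 5 → 5
14 → 12, 11, 9, 5 → 4
12 → 11, 9, 5 → 3
11 → 9, 5 → 2
9 → 5 → 1
5 → none → 0
Sum: 6 + 5 + 4 + 3 + 2 + 1 + 0 = 21

There are 21 inversions.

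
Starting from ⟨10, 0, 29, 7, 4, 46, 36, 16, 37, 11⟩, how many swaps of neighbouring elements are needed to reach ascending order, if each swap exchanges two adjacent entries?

Each adjacent swap fixes exactly one inversion, so the minimum swap count equals the number of inversions.
Count inversions — for each element, later elements that are smaller:
10: 0, 7, 4 → 3
0: none → 0
29: 7, 4, 16, 11 → 4
7: 4 → 1
4: none → 0
46: 36, 16, 37, 11 → 4
36: 16, 11 → 2
16: 11 → 1
37: 11 → 1
11: none → 0
Total inversions: 3 + 0 + 4 + 1 + 0 + 4 + 2 + 1 + 1 + 0 = 16

16 swaps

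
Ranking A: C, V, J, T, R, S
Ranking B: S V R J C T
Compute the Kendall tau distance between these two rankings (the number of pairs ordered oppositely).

Assign each item its position (1..6) in the first ordering, then rewrite the second ordering as that position sequence:
positions: C→1, V→2, J→3, T→4, R→5, S→6
second ordering as positions: [6, 2, 5, 3, 1, 4]
Discordant pairs = inversions in this position sequence.
6: 2, 5, 3, 1, 4 → 5
2: 1 → 1
5: 3, 1, 4 → 3
3: 1 → 1
1: 0
4: 0
Total: 5 + 1 + 3 + 1 + 0 + 0 = 10

10 discordant pairs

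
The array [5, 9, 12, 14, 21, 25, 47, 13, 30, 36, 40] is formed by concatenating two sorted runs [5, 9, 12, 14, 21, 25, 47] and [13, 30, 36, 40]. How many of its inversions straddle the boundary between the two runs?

7

For each element r of the right run, count left-run elements greater than r:
r = 13: 14, 21, 25, 47 → 4
r = 30: 47 → 1
r = 36: 47 → 1
r = 40: 47 → 1
Cross-inversions: 4 + 1 + 1 + 1 = 7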